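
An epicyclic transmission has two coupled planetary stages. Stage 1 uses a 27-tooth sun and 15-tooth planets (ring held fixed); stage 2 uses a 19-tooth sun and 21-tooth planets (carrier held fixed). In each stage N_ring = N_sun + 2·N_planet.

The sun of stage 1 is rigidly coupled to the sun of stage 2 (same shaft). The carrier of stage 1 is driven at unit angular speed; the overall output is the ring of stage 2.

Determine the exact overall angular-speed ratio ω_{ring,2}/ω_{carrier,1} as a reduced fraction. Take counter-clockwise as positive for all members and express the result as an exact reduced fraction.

Stage 1: N_ring = 27 + 2·15 = 57
Stage 1: 27(ω_s−ω_c) = −57(ω_r−ω_c),  ω_r=0, ω_c=1
Stage 1: ω_s = 1 − (57/27)(0−1) = 28/9
  ⇒ ω_s¹/ω_c¹ = 28/9
Stage 2: N_ring = 19 + 2·21 = 61
Stage 2: 19(ω_s−ω_c) = −61(ω_r−ω_c),  ω_c=0, ω_s=1
Stage 2: ω_r = 0 − (19/61)(1−0) = -19/61
  ⇒ ω_r²/ω_s² = -19/61
Coupling ω_s² = ω_s¹ ⇒ overall = 28/9 × -19/61 = -532/549

-532/549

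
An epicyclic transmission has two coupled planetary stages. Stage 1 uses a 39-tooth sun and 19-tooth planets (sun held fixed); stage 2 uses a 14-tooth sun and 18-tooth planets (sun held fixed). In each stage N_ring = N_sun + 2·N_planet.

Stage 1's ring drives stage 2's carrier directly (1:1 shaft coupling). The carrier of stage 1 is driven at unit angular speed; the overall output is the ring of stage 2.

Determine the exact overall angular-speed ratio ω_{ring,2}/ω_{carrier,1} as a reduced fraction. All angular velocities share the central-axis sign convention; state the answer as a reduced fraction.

Stage 1: N_ring = 39 + 2·19 = 77
Stage 1: 39(ω_s−ω_c) = −77(ω_r−ω_c),  ω_s=0, ω_c=1
Stage 1: ω_r = 1 − (39/77)(0−1) = 116/77
  ⇒ ω_r¹/ω_c¹ = 116/77
Stage 2: N_ring = 14 + 2·18 = 50
Stage 2: 14(ω_s−ω_c) = −50(ω_r−ω_c),  ω_s=0, ω_c=1
Stage 2: ω_r = 1 − (14/50)(0−1) = 32/25
  ⇒ ω_r²/ω_c² = 32/25
Coupling ω_c² = ω_r¹ ⇒ overall = 116/77 × 32/25 = 3712/1925

3712/1925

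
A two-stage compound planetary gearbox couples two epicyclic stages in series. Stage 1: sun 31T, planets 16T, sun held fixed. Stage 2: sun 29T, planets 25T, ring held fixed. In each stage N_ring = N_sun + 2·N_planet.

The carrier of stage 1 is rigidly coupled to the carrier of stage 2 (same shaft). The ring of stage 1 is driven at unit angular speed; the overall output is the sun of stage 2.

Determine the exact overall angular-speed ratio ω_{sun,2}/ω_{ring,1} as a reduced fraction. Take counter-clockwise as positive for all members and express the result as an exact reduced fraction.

3402/1363

Stage 1: N_ring = 31 + 2·16 = 63
Stage 1: 31(ω_s−ω_c) = −63(ω_r−ω_c),  ω_s=0, ω_r=1
Stage 1: 31(0−ω_c) = −63(1−ω_c)  ⇒  94ω_c = 63  ⇒  ω_c = 63/94
  ⇒ ω_c¹/ω_r¹ = 63/94
Stage 2: N_ring = 29 + 2·25 = 79
Stage 2: 29(ω_s−ω_c) = −79(ω_r−ω_c),  ω_r=0, ω_c=1
Stage 2: ω_s = 1 − (79/29)(0−1) = 108/29
  ⇒ ω_s²/ω_c² = 108/29
Coupling ω_c² = ω_c¹ ⇒ overall = 63/94 × 108/29 = 3402/1363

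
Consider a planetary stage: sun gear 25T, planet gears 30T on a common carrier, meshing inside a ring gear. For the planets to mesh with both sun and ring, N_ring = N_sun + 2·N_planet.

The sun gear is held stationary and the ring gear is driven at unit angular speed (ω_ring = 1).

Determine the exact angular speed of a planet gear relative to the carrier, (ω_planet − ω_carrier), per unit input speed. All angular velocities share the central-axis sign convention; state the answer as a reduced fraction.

85/132

N_ring = 25 + 2·30 = 85
25(ω_s−ω_c) = −85(ω_r−ω_c),  ω_s=0, ω_r=1
25(0−ω_c) = −85(1−ω_c)  ⇒  110ω_c = 85  ⇒  ω_c = 17/22
sun–planet: 25·(0−17/22) = −30·(ω_p−ω_c)  ⇒  ω_p−ω_c = −(25/30)·(-17/22) = 85/132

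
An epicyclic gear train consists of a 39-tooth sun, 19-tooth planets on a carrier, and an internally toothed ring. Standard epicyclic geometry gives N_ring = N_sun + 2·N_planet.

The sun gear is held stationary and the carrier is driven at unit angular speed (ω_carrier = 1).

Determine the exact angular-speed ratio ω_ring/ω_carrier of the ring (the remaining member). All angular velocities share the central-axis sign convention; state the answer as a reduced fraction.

N_ring = 39 + 2·19 = 77
39(ω_s−ω_c) = −77(ω_r−ω_c),  ω_s=0, ω_c=1
ω_r = 1 − (39/77)(0−1) = 116/77
ω_r/ω_c = 116/77

116/77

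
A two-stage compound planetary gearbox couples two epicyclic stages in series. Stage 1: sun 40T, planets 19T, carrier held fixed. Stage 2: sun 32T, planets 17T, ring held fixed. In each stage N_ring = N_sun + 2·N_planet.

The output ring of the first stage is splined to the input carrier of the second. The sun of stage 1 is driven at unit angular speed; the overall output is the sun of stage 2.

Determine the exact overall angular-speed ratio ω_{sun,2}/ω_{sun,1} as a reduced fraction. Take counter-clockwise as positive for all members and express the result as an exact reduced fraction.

-245/156

Stage 1: N_ring = 40 + 2·19 = 78
Stage 1: 40(ω_s−ω_c) = −78(ω_r−ω_c),  ω_c=0, ω_s=1
Stage 1: ω_r = 0 − (40/78)(1−0) = -20/39
  ⇒ ω_r¹/ω_s¹ = -20/39
Stage 2: N_ring = 32 + 2·17 = 66
Stage 2: 32(ω_s−ω_c) = −66(ω_r−ω_c),  ω_r=0, ω_c=1
Stage 2: ω_s = 1 − (66/32)(0−1) = 49/16
  ⇒ ω_s²/ω_c² = 49/16
Coupling ω_c² = ω_r¹ ⇒ overall = -20/39 × 49/16 = -245/156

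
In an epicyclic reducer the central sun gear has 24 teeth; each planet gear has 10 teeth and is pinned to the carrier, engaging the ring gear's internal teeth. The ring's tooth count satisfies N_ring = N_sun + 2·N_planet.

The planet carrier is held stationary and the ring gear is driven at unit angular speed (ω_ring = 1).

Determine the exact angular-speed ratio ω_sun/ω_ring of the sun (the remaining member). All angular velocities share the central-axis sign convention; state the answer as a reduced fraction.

N_ring = 24 + 2·10 = 44
24(ω_s−ω_c) = −44(ω_r−ω_c),  ω_c=0, ω_r=1
ω_s = 0 − (44/24)(1−0) = -11/6
ω_s/ω_r = -11/6

-11/6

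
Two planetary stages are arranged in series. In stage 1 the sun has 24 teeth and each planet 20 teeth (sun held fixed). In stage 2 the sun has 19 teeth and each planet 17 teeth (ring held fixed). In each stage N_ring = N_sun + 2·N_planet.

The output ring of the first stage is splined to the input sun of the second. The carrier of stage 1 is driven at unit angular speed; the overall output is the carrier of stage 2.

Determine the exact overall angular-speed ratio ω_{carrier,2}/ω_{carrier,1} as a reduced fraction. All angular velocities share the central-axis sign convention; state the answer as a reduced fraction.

209/576

Stage 1: N_ring = 24 + 2·20 = 64
Stage 1: 24(ω_s−ω_c) = −64(ω_r−ω_c),  ω_s=0, ω_c=1
Stage 1: ω_r = 1 − (24/64)(0−1) = 11/8
  ⇒ ω_r¹/ω_c¹ = 11/8
Stage 2: N_ring = 19 + 2·17 = 53
Stage 2: 19(ω_s−ω_c) = −53(ω_r−ω_c),  ω_r=0, ω_s=1
Stage 2: 19(1−ω_c) = −53(0−ω_c)  ⇒  72ω_c = 19  ⇒  ω_c = 19/72
  ⇒ ω_c²/ω_s² = 19/72
Coupling ω_s² = ω_r¹ ⇒ overall = 11/8 × 19/72 = 209/576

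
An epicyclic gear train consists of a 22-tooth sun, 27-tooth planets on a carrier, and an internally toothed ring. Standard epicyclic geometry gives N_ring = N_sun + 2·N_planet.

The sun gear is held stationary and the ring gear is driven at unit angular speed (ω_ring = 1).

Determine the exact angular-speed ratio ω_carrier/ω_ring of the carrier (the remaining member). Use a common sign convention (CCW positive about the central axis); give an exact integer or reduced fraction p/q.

N_ring = 22 + 2·27 = 76
22(ω_s−ω_c) = −76(ω_r−ω_c),  ω_s=0, ω_r=1
22(0−ω_c) = −76(1−ω_c)  ⇒  98ω_c = 76  ⇒  ω_c = 38/49
ω_c/ω_r = 38/49

38/49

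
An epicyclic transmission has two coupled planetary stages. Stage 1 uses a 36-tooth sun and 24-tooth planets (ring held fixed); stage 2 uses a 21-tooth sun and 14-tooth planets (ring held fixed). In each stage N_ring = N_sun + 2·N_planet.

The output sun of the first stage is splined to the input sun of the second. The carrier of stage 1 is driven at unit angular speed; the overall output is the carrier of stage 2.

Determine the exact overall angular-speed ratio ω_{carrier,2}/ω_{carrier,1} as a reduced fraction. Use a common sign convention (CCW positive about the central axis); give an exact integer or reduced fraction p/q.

Stage 1: N_ring = 36 + 2·24 = 84
Stage 1: 36(ω_s−ω_c) = −84(ω_r−ω_c),  ω_r=0, ω_c=1
Stage 1: ω_s = 1 − (84/36)(0−1) = 10/3
  ⇒ ω_s¹/ω_c¹ = 10/3
Stage 2: N_ring = 21 + 2·14 = 49
Stage 2: 21(ω_s−ω_c) = −49(ω_r−ω_c),  ω_r=0, ω_s=1
Stage 2: 21(1−ω_c) = −49(0−ω_c)  ⇒  70ω_c = 21  ⇒  ω_c = 3/10
  ⇒ ω_c²/ω_s² = 3/10
Coupling ω_s² = ω_s¹ ⇒ overall = 10/3 × 3/10 = 1

1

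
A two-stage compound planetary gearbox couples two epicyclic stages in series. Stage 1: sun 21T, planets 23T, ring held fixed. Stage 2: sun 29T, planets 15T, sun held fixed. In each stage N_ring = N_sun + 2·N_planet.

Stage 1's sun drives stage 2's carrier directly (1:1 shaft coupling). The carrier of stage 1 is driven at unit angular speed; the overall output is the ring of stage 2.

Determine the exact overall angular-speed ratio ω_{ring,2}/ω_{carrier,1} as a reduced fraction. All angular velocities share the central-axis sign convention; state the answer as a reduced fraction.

Stage 1: N_ring = 21 + 2·23 = 67
Stage 1: 21(ω_s−ω_c) = −67(ω_r−ω_c),  ω_r=0, ω_c=1
Stage 1: ω_s = 1 − (67/21)(0−1) = 88/21
  ⇒ ω_s¹/ω_c¹ = 88/21
Stage 2: N_ring = 29 + 2·15 = 59
Stage 2: 29(ω_s−ω_c) = −59(ω_r−ω_c),  ω_s=0, ω_c=1
Stage 2: ω_r = 1 − (29/59)(0−1) = 88/59
  ⇒ ω_r²/ω_c² = 88/59
Coupling ω_c² = ω_s¹ ⇒ overall = 88/21 × 88/59 = 7744/1239

7744/1239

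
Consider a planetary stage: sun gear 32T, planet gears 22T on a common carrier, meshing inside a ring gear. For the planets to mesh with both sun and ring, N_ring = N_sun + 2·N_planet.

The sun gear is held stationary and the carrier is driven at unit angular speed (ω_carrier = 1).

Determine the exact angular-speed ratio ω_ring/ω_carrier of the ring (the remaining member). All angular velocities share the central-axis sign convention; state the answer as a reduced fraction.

27/19

N_ring = 32 + 2·22 = 76
32(ω_s−ω_c) = −76(ω_r−ω_c),  ω_s=0, ω_c=1
ω_r = 1 − (32/76)(0−1) = 27/19
ω_r/ω_c = 27/19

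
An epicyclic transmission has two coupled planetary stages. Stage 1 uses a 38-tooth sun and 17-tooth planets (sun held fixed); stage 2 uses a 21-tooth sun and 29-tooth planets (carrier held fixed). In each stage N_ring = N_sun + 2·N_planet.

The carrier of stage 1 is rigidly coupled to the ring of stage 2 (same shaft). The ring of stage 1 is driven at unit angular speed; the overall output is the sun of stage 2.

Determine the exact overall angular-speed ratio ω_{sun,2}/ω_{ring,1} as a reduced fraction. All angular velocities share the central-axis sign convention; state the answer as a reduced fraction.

Stage 1: N_ring = 38 + 2·17 = 72
Stage 1: 38(ω_s−ω_c) = −72(ω_r−ω_c),  ω_s=0, ω_r=1
Stage 1: 38(0−ω_c) = −72(1−ω_c)  ⇒  110ω_c = 72  ⇒  ω_c = 36/55
  ⇒ ω_c¹/ω_r¹ = 36/55
Stage 2: N_ring = 21 + 2·29 = 79
Stage 2: 21(ω_s−ω_c) = −79(ω_r−ω_c),  ω_c=0, ω_r=1
Stage 2: ω_s = 0 − (79/21)(1−0) = -79/21
  ⇒ ω_s²/ω_r² = -79/21
Coupling ω_r² = ω_c¹ ⇒ overall = 36/55 × -79/21 = -948/385

-948/385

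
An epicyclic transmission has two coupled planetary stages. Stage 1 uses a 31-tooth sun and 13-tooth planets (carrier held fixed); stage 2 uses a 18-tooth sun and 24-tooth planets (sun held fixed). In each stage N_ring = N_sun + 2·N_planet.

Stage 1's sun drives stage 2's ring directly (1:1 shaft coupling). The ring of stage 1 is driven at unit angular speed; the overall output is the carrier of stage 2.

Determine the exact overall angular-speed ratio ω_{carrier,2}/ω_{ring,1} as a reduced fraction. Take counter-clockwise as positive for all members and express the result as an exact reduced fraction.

Stage 1: N_ring = 31 + 2·13 = 57
Stage 1: 31(ω_s−ω_c) = −57(ω_r−ω_c),  ω_c=0, ω_r=1
Stage 1: ω_s = 0 − (57/31)(1−0) = -57/31
  ⇒ ω_s¹/ω_r¹ = -57/31
Stage 2: N_ring = 18 + 2·24 = 66
Stage 2: 18(ω_s−ω_c) = −66(ω_r−ω_c),  ω_s=0, ω_r=1
Stage 2: 18(0−ω_c) = −66(1−ω_c)  ⇒  84ω_c = 66  ⇒  ω_c = 11/14
  ⇒ ω_c²/ω_r² = 11/14
Coupling ω_r² = ω_s¹ ⇒ overall = -57/31 × 11/14 = -627/434

-627/434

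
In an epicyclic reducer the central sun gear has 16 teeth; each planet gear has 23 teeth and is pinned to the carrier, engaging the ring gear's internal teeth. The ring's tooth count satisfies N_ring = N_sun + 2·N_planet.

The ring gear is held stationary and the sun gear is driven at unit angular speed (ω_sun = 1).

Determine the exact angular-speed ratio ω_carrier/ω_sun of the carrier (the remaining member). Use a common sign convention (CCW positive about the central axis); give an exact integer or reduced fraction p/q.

N_ring = 16 + 2·23 = 62
16(ω_s−ω_c) = −62(ω_r−ω_c),  ω_r=0, ω_s=1
16(1−ω_c) = −62(0−ω_c)  ⇒  78ω_c = 16  ⇒  ω_c = 8/39
ω_c/ω_s = 8/39

8/39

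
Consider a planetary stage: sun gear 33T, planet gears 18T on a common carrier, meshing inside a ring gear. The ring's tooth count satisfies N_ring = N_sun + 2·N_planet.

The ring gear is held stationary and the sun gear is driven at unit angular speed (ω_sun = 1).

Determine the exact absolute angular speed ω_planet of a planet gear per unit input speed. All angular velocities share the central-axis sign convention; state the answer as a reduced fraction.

N_ring = 33 + 2·18 = 69
33(ω_s−ω_c) = −69(ω_r−ω_c),  ω_r=0, ω_s=1
33(1−ω_c) = −69(0−ω_c)  ⇒  102ω_c = 33  ⇒  ω_c = 11/34
sun–planet: 33·(1−11/34) = −18·(ω_p−ω_c)  ⇒  ω_p−ω_c = −(33/18)·(23/34) = -253/204
ω_p = 11/34 − 253/204 = -11/12

-11/12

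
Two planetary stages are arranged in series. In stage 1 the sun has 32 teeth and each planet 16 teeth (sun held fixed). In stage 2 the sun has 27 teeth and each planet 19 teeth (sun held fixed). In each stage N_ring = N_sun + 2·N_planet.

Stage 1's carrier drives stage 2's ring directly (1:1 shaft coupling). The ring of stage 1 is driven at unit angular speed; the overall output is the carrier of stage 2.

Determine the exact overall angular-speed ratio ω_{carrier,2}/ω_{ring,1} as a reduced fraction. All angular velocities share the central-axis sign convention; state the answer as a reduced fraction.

Stage 1: N_ring = 32 + 2·16 = 64
Stage 1: 32(ω_s−ω_c) = −64(ω_r−ω_c),  ω_s=0, ω_r=1
Stage 1: 32(0−ω_c) = −64(1−ω_c)  ⇒  96ω_c = 64  ⇒  ω_c = 2/3
  ⇒ ω_c¹/ω_r¹ = 2/3
Stage 2: N_ring = 27 + 2·19 = 65
Stage 2: 27(ω_s−ω_c) = −65(ω_r−ω_c),  ω_s=0, ω_r=1
Stage 2: 27(0−ω_c) = −65(1−ω_c)  ⇒  92ω_c = 65  ⇒  ω_c = 65/92
  ⇒ ω_c²/ω_r² = 65/92
Coupling ω_r² = ω_c¹ ⇒ overall = 2/3 × 65/92 = 65/138

65/138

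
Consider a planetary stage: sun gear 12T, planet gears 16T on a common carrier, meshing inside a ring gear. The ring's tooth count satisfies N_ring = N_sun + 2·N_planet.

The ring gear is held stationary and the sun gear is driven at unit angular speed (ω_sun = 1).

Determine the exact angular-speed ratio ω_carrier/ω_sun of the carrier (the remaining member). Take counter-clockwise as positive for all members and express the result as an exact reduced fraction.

N_ring = 12 + 2·16 = 44
12(ω_s−ω_c) = −44(ω_r−ω_c),  ω_r=0, ω_s=1
12(1−ω_c) = −44(0−ω_c)  ⇒  56ω_c = 12  ⇒  ω_c = 3/14
ω_c/ω_s = 3/14

3/14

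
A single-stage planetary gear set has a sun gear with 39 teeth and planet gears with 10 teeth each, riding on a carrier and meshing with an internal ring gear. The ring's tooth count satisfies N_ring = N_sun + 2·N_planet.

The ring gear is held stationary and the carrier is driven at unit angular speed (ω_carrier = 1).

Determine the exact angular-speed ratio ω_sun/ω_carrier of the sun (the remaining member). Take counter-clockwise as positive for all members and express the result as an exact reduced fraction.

N_ring = 39 + 2·10 = 59
39(ω_s−ω_c) = −59(ω_r−ω_c),  ω_r=0, ω_c=1
ω_s = 1 − (59/39)(0−1) = 98/39
ω_s/ω_c = 98/39

98/39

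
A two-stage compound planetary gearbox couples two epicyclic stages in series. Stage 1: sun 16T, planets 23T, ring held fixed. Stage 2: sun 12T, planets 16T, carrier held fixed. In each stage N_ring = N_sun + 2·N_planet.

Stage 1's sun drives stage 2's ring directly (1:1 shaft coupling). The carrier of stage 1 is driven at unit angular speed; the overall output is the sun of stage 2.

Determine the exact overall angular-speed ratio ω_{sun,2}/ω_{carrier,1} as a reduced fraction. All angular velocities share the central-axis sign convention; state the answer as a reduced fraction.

-143/8

Stage 1: N_ring = 16 + 2·23 = 62
Stage 1: 16(ω_s−ω_c) = −62(ω_r−ω_c),  ω_r=0, ω_c=1
Stage 1: ω_s = 1 − (62/16)(0−1) = 39/8
  ⇒ ω_s¹/ω_c¹ = 39/8
Stage 2: N_ring = 12 + 2·16 = 44
Stage 2: 12(ω_s−ω_c) = −44(ω_r−ω_c),  ω_c=0, ω_r=1
Stage 2: ω_s = 0 − (44/12)(1−0) = -11/3
  ⇒ ω_s²/ω_r² = -11/3
Coupling ω_r² = ω_s¹ ⇒ overall = 39/8 × -11/3 = -143/8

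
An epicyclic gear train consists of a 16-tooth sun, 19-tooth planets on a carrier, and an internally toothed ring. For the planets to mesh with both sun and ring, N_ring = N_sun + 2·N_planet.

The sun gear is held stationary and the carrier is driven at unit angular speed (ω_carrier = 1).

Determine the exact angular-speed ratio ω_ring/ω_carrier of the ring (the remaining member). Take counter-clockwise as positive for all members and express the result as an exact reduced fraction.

35/27

N_ring = 16 + 2·19 = 54
16(ω_s−ω_c) = −54(ω_r−ω_c),  ω_s=0, ω_c=1
ω_r = 1 − (16/54)(0−1) = 35/27
ω_r/ω_c = 35/27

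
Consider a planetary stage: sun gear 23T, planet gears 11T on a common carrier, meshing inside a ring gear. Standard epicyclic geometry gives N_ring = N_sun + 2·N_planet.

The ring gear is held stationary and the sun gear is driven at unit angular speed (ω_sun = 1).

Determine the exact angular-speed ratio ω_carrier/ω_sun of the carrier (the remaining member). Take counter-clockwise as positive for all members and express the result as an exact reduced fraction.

23/68

N_ring = 23 + 2·11 = 45
23(ω_s−ω_c) = −45(ω_r−ω_c),  ω_r=0, ω_s=1
23(1−ω_c) = −45(0−ω_c)  ⇒  68ω_c = 23  ⇒  ω_c = 23/68
ω_c/ω_s = 23/68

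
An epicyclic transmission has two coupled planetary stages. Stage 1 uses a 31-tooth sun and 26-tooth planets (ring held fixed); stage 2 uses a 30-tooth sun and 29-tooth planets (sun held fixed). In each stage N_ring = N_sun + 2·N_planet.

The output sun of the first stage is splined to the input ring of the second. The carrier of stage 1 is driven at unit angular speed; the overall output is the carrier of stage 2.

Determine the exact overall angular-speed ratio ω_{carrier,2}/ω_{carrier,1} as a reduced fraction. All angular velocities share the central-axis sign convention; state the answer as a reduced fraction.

Stage 1: N_ring = 31 + 2·26 = 83
Stage 1: 31(ω_s−ω_c) = −83(ω_r−ω_c),  ω_r=0, ω_c=1
Stage 1: ω_s = 1 − (83/31)(0−1) = 114/31
  ⇒ ω_s¹/ω_c¹ = 114/31
Stage 2: N_ring = 30 + 2·29 = 88
Stage 2: 30(ω_s−ω_c) = −88(ω_r−ω_c),  ω_s=0, ω_r=1
Stage 2: 30(0−ω_c) = −88(1−ω_c)  ⇒  118ω_c = 88  ⇒  ω_c = 44/59
  ⇒ ω_c²/ω_r² = 44/59
Coupling ω_r² = ω_s¹ ⇒ overall = 114/31 × 44/59 = 5016/1829

5016/1829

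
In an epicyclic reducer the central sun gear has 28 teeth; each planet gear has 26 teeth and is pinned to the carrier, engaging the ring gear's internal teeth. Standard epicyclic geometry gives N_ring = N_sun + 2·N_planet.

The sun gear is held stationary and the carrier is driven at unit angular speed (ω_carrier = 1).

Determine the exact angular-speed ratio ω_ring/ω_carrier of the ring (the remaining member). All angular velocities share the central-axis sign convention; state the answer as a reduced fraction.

N_ring = 28 + 2·26 = 80
28(ω_s−ω_c) = −80(ω_r−ω_c),  ω_s=0, ω_c=1
ω_r = 1 − (28/80)(0−1) = 27/20
ω_r/ω_c = 27/20

27/20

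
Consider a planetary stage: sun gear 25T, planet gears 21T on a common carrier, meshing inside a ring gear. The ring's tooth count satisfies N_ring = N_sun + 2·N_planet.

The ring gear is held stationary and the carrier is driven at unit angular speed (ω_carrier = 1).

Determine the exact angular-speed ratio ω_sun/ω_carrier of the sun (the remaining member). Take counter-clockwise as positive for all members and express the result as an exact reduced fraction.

92/25

N_ring = 25 + 2·21 = 67
25(ω_s−ω_c) = −67(ω_r−ω_c),  ω_r=0, ω_c=1
ω_s = 1 − (67/25)(0−1) = 92/25
ω_s/ω_c = 92/25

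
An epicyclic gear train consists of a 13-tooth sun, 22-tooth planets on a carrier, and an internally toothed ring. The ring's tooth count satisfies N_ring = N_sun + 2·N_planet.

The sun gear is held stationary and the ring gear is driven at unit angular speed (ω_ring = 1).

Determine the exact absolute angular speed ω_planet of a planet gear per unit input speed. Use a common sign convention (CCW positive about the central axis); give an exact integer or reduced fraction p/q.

N_ring = 13 + 2·22 = 57
13(ω_s−ω_c) = −57(ω_r−ω_c),  ω_s=0, ω_r=1
13(0−ω_c) = −57(1−ω_c)  ⇒  70ω_c = 57  ⇒  ω_c = 57/70
sun–planet: 13·(0−57/70) = −22·(ω_p−ω_c)  ⇒  ω_p−ω_c = −(13/22)·(-57/70) = 741/1540
ω_p = 57/70 + 741/1540 = 57/44

57/44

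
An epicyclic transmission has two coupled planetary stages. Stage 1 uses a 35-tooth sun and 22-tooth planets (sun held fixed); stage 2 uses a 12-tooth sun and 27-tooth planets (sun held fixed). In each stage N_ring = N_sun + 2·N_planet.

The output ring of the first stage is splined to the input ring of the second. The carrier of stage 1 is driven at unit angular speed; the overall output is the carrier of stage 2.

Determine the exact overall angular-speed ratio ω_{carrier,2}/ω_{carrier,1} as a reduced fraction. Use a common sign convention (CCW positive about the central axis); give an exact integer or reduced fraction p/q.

1254/1027

Stage 1: N_ring = 35 + 2·22 = 79
Stage 1: 35(ω_s−ω_c) = −79(ω_r−ω_c),  ω_s=0, ω_c=1
Stage 1: ω_r = 1 − (35/79)(0−1) = 114/79
  ⇒ ω_r¹/ω_c¹ = 114/79
Stage 2: N_ring = 12 + 2·27 = 66
Stage 2: 12(ω_s−ω_c) = −66(ω_r−ω_c),  ω_s=0, ω_r=1
Stage 2: 12(0−ω_c) = −66(1−ω_c)  ⇒  78ω_c = 66  ⇒  ω_c = 11/13
  ⇒ ω_c²/ω_r² = 11/13
Coupling ω_r² = ω_r¹ ⇒ overall = 114/79 × 11/13 = 1254/1027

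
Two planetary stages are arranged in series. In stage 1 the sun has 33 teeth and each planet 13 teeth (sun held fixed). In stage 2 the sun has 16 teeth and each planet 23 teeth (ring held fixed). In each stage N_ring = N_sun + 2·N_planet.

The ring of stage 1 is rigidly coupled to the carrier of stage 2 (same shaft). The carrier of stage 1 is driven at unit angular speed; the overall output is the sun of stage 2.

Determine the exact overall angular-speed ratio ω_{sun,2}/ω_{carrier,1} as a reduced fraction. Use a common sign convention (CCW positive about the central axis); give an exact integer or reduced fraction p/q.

Stage 1: N_ring = 33 + 2·13 = 59
Stage 1: 33(ω_s−ω_c) = −59(ω_r−ω_c),  ω_s=0, ω_c=1
Stage 1: ω_r = 1 − (33/59)(0−1) = 92/59
  ⇒ ω_r¹/ω_c¹ = 92/59
Stage 2: N_ring = 16 + 2·23 = 62
Stage 2: 16(ω_s−ω_c) = −62(ω_r−ω_c),  ω_r=0, ω_c=1
Stage 2: ω_s = 1 − (62/16)(0−1) = 39/8
  ⇒ ω_s²/ω_c² = 39/8
Coupling ω_c² = ω_r¹ ⇒ overall = 92/59 × 39/8 = 897/118

897/118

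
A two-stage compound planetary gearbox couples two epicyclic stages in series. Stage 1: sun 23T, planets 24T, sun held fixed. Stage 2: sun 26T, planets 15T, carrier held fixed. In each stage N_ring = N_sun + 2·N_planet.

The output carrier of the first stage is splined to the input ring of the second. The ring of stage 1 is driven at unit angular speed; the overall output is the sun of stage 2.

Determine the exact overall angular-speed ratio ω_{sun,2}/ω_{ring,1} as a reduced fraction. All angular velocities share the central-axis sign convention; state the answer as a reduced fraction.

Stage 1: N_ring = 23 + 2·24 = 71
Stage 1: 23(ω_s−ω_c) = −71(ω_r−ω_c),  ω_s=0, ω_r=1
Stage 1: 23(0−ω_c) = −71(1−ω_c)  ⇒  94ω_c = 71  ⇒  ω_c = 71/94
  ⇒ ω_c¹/ω_r¹ = 71/94
Stage 2: N_ring = 26 + 2·15 = 56
Stage 2: 26(ω_s−ω_c) = −56(ω_r−ω_c),  ω_c=0, ω_r=1
Stage 2: ω_s = 0 − (56/26)(1−0) = -28/13
  ⇒ ω_s²/ω_r² = -28/13
Coupling ω_r² = ω_c¹ ⇒ overall = 71/94 × -28/13 = -994/611

-994/611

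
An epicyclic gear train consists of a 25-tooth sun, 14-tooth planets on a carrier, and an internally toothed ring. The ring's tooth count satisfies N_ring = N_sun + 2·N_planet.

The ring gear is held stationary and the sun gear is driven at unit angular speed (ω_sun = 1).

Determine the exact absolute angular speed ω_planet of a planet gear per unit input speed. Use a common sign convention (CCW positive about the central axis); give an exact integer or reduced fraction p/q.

N_ring = 25 + 2·14 = 53
25(ω_s−ω_c) = −53(ω_r−ω_c),  ω_r=0, ω_s=1
25(1−ω_c) = −53(0−ω_c)  ⇒  78ω_c = 25  ⇒  ω_c = 25/78
sun–planet: 25·(1−25/78) = −14·(ω_p−ω_c)  ⇒  ω_p−ω_c = −(25/14)·(53/78) = -1325/1092
ω_p = 25/78 − 1325/1092 = -25/28

-25/28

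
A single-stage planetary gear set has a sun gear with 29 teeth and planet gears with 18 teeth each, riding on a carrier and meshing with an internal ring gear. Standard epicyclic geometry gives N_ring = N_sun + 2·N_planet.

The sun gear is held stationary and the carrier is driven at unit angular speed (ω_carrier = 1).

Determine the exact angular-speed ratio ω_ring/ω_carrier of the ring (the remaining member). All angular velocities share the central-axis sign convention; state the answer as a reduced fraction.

94/65

N_ring = 29 + 2·18 = 65
29(ω_s−ω_c) = −65(ω_r−ω_c),  ω_s=0, ω_c=1
ω_r = 1 − (29/65)(0−1) = 94/65
ω_r/ω_c = 94/65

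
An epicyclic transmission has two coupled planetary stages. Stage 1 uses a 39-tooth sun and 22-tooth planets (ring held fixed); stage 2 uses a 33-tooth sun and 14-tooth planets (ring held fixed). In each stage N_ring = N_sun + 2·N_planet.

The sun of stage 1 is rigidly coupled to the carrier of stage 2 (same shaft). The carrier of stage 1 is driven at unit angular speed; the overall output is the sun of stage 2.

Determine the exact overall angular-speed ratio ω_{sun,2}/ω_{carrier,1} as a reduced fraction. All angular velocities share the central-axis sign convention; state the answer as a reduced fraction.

11468/1287

Stage 1: N_ring = 39 + 2·22 = 83
Stage 1: 39(ω_s−ω_c) = −83(ω_r−ω_c),  ω_r=0, ω_c=1
Stage 1: ω_s = 1 − (83/39)(0−1) = 122/39
  ⇒ ω_s¹/ω_c¹ = 122/39
Stage 2: N_ring = 33 + 2·14 = 61
Stage 2: 33(ω_s−ω_c) = −61(ω_r−ω_c),  ω_r=0, ω_c=1
Stage 2: ω_s = 1 − (61/33)(0−1) = 94/33
  ⇒ ω_s²/ω_c² = 94/33
Coupling ω_c² = ω_s¹ ⇒ overall = 122/39 × 94/33 = 11468/1287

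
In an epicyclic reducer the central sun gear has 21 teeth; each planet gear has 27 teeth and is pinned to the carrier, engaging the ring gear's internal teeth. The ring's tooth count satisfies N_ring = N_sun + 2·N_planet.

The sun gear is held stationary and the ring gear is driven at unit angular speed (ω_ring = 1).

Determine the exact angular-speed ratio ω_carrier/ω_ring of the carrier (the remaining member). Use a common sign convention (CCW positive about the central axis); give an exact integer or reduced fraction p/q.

25/32

N_ring = 21 + 2·27 = 75
21(ω_s−ω_c) = −75(ω_r−ω_c),  ω_s=0, ω_r=1
21(0−ω_c) = −75(1−ω_c)  ⇒  96ω_c = 75  ⇒  ω_c = 25/32
ω_c/ω_r = 25/32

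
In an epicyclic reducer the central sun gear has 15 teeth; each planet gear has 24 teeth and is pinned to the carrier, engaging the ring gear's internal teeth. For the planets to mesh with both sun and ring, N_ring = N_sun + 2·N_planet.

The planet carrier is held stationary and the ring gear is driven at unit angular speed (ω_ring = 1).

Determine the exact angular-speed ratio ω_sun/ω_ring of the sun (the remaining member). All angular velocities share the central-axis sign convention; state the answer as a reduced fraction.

-21/5

N_ring = 15 + 2·24 = 63
15(ω_s−ω_c) = −63(ω_r−ω_c),  ω_c=0, ω_r=1
ω_s = 0 − (63/15)(1−0) = -21/5
ω_s/ω_r = -21/5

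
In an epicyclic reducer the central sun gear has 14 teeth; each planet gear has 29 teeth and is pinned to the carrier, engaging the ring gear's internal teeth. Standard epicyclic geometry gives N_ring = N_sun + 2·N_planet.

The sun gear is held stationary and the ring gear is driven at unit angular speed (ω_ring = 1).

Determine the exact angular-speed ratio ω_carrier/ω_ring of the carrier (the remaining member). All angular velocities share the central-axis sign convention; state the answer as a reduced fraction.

36/43

N_ring = 14 + 2·29 = 72
14(ω_s−ω_c) = −72(ω_r−ω_c),  ω_s=0, ω_r=1
14(0−ω_c) = −72(1−ω_c)  ⇒  86ω_c = 72  ⇒  ω_c = 36/43
ω_c/ω_r = 36/43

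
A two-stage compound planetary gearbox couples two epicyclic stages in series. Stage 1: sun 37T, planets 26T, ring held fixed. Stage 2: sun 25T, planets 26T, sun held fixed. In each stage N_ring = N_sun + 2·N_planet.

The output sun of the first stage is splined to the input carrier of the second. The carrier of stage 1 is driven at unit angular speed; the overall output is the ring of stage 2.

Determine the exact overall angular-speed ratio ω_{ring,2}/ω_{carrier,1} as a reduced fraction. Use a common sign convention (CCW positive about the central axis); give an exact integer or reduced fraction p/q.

1836/407

Stage 1: N_ring = 37 + 2·26 = 89
Stage 1: 37(ω_s−ω_c) = −89(ω_r−ω_c),  ω_r=0, ω_c=1
Stage 1: ω_s = 1 − (89/37)(0−1) = 126/37
  ⇒ ω_s¹/ω_c¹ = 126/37
Stage 2: N_ring = 25 + 2·26 = 77
Stage 2: 25(ω_s−ω_c) = −77(ω_r−ω_c),  ω_s=0, ω_c=1
Stage 2: ω_r = 1 − (25/77)(0−1) = 102/77
  ⇒ ω_r²/ω_c² = 102/77
Coupling ω_c² = ω_s¹ ⇒ overall = 126/37 × 102/77 = 1836/407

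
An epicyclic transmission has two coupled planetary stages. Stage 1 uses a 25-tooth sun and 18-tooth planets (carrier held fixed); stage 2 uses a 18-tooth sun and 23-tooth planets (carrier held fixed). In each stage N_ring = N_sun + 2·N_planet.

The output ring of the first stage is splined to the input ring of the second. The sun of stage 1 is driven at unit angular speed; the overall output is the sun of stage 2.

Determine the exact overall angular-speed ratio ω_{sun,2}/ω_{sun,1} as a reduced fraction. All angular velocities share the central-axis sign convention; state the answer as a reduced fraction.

800/549

Stage 1: N_ring = 25 + 2·18 = 61
Stage 1: 25(ω_s−ω_c) = −61(ω_r−ω_c),  ω_c=0, ω_s=1
Stage 1: ω_r = 0 − (25/61)(1−0) = -25/61
  ⇒ ω_r¹/ω_s¹ = -25/61
Stage 2: N_ring = 18 + 2·23 = 64
Stage 2: 18(ω_s−ω_c) = −64(ω_r−ω_c),  ω_c=0, ω_r=1
Stage 2: ω_s = 0 − (64/18)(1−0) = -32/9
  ⇒ ω_s²/ω_r² = -32/9
Coupling ω_r² = ω_r¹ ⇒ overall = -25/61 × -32/9 = 800/549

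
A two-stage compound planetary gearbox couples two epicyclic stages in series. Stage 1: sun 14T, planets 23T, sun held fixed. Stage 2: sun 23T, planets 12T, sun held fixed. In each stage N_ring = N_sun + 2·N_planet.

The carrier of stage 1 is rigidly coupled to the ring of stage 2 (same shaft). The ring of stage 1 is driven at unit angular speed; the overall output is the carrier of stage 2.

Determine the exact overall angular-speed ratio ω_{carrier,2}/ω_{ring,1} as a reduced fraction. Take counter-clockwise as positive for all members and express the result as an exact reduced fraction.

141/259

Stage 1: N_ring = 14 + 2·23 = 60
Stage 1: 14(ω_s−ω_c) = −60(ω_r−ω_c),  ω_s=0, ω_r=1
Stage 1: 14(0−ω_c) = −60(1−ω_c)  ⇒  74ω_c = 60  ⇒  ω_c = 30/37
  ⇒ ω_c¹/ω_r¹ = 30/37
Stage 2: N_ring = 23 + 2·12 = 47
Stage 2: 23(ω_s−ω_c) = −47(ω_r−ω_c),  ω_s=0, ω_r=1
Stage 2: 23(0−ω_c) = −47(1−ω_c)  ⇒  70ω_c = 47  ⇒  ω_c = 47/70
  ⇒ ω_c²/ω_r² = 47/70
Coupling ω_r² = ω_c¹ ⇒ overall = 30/37 × 47/70 = 141/259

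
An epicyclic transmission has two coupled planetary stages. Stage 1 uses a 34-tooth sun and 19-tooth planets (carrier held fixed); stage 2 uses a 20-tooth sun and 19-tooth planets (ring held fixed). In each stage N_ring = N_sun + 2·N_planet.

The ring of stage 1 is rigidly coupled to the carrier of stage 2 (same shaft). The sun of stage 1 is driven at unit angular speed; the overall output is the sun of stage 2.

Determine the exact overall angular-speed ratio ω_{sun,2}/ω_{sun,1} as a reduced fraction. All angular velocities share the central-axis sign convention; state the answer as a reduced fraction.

Stage 1: N_ring = 34 + 2·19 = 72
Stage 1: 34(ω_s−ω_c) = −72(ω_r−ω_c),  ω_c=0, ω_s=1
Stage 1: ω_r = 0 − (34/72)(1−0) = -17/36
  ⇒ ω_r¹/ω_s¹ = -17/36
Stage 2: N_ring = 20 + 2·19 = 58
Stage 2: 20(ω_s−ω_c) = −58(ω_r−ω_c),  ω_r=0, ω_c=1
Stage 2: ω_s = 1 − (58/20)(0−1) = 39/10
  ⇒ ω_s²/ω_c² = 39/10
Coupling ω_c² = ω_r¹ ⇒ overall = -17/36 × 39/10 = -221/120

-221/120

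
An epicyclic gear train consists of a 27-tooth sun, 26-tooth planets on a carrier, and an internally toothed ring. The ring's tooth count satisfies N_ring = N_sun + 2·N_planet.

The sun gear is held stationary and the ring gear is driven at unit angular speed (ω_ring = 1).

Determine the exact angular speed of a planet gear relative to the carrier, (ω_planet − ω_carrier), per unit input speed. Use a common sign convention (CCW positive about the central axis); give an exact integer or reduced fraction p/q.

2133/2756

N_ring = 27 + 2·26 = 79
27(ω_s−ω_c) = −79(ω_r−ω_c),  ω_s=0, ω_r=1
27(0−ω_c) = −79(1−ω_c)  ⇒  106ω_c = 79  ⇒  ω_c = 79/106
sun–planet: 27·(0−79/106) = −26·(ω_p−ω_c)  ⇒  ω_p−ω_c = −(27/26)·(-79/106) = 2133/2756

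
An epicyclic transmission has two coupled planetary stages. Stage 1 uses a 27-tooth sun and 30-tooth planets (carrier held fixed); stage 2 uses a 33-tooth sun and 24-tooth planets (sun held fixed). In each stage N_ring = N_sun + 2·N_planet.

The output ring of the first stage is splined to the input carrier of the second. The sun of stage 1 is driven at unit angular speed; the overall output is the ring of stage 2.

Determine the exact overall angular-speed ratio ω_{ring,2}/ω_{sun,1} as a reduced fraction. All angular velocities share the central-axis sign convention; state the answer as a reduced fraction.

-38/87

Stage 1: N_ring = 27 + 2·30 = 87
Stage 1: 27(ω_s−ω_c) = −87(ω_r−ω_c),  ω_c=0, ω_s=1
Stage 1: ω_r = 0 − (27/87)(1−0) = -9/29
  ⇒ ω_r¹/ω_s¹ = -9/29
Stage 2: N_ring = 33 + 2·24 = 81
Stage 2: 33(ω_s−ω_c) = −81(ω_r−ω_c),  ω_s=0, ω_c=1
Stage 2: ω_r = 1 − (33/81)(0−1) = 38/27
  ⇒ ω_r²/ω_c² = 38/27
Coupling ω_c² = ω_r¹ ⇒ overall = -9/29 × 38/27 = -38/87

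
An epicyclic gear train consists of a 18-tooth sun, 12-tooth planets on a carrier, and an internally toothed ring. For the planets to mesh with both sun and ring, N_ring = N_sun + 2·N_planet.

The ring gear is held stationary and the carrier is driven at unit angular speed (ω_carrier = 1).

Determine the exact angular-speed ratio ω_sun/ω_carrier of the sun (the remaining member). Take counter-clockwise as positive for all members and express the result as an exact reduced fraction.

10/3

N_ring = 18 + 2·12 = 42
18(ω_s−ω_c) = −42(ω_r−ω_c),  ω_r=0, ω_c=1
ω_s = 1 − (42/18)(0−1) = 10/3
ω_s/ω_c = 10/3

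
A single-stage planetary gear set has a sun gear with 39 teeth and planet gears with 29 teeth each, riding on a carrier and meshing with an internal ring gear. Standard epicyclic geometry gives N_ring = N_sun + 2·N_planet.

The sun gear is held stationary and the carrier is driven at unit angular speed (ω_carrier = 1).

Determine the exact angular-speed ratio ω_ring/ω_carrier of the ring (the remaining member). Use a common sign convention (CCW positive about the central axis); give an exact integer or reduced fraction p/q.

N_ring = 39 + 2·29 = 97
39(ω_s−ω_c) = −97(ω_r−ω_c),  ω_s=0, ω_c=1
ω_r = 1 − (39/97)(0−1) = 136/97
ω_r/ω_c = 136/97

136/97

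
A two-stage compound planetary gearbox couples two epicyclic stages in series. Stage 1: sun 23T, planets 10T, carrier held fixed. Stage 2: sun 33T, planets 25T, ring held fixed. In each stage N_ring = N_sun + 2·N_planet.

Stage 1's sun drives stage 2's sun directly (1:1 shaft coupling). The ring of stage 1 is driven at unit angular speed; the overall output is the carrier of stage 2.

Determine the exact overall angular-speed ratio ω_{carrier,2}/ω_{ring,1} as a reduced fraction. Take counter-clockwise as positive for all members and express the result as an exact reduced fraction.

Stage 1: N_ring = 23 + 2·10 = 43
Stage 1: 23(ω_s−ω_c) = −43(ω_r−ω_c),  ω_c=0, ω_r=1
Stage 1: ω_s = 0 − (43/23)(1−0) = -43/23
  ⇒ ω_s¹/ω_r¹ = -43/23
Stage 2: N_ring = 33 + 2·25 = 83
Stage 2: 33(ω_s−ω_c) = −83(ω_r−ω_c),  ω_r=0, ω_s=1
Stage 2: 33(1−ω_c) = −83(0−ω_c)  ⇒  116ω_c = 33  ⇒  ω_c = 33/116
  ⇒ ω_c²/ω_s² = 33/116
Coupling ω_s² = ω_s¹ ⇒ overall = -43/23 × 33/116 = -1419/2668

-1419/2668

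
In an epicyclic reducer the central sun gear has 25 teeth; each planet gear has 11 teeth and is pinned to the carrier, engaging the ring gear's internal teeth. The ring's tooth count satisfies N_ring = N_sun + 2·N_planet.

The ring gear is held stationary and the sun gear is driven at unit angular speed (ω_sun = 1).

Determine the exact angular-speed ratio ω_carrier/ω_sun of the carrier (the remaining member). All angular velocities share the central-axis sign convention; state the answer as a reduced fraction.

N_ring = 25 + 2·11 = 47
25(ω_s−ω_c) = −47(ω_r−ω_c),  ω_r=0, ω_s=1
25(1−ω_c) = −47(0−ω_c)  ⇒  72ω_c = 25  ⇒  ω_c = 25/72
ω_c/ω_s = 25/72

25/72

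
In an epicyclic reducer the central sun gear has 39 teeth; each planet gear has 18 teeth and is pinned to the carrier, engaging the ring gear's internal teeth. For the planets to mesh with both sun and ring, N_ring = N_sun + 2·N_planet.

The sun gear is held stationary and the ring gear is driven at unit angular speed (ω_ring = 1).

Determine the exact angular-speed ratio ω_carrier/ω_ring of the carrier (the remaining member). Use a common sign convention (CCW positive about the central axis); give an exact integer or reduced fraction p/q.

N_ring = 39 + 2·18 = 75
39(ω_s−ω_c) = −75(ω_r−ω_c),  ω_s=0, ω_r=1
39(0−ω_c) = −75(1−ω_c)  ⇒  114ω_c = 75  ⇒  ω_c = 25/38
ω_c/ω_r = 25/38

25/38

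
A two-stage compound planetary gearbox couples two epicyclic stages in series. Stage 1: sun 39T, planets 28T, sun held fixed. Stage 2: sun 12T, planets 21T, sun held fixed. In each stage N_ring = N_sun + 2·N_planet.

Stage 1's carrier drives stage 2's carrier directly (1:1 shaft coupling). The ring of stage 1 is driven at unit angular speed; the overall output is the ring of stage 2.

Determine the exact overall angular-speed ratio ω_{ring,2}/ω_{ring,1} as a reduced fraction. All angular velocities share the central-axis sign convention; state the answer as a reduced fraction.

Stage 1: N_ring = 39 + 2·28 = 95
Stage 1: 39(ω_s−ω_c) = −95(ω_r−ω_c),  ω_s=0, ω_r=1
Stage 1: 39(0−ω_c) = −95(1−ω_c)  ⇒  134ω_c = 95  ⇒  ω_c = 95/134
  ⇒ ω_c¹/ω_r¹ = 95/134
Stage 2: N_ring = 12 + 2·21 = 54
Stage 2: 12(ω_s−ω_c) = −54(ω_r−ω_c),  ω_s=0, ω_c=1
Stage 2: ω_r = 1 − (12/54)(0−1) = 11/9
  ⇒ ω_r²/ω_c² = 11/9
Coupling ω_c² = ω_c¹ ⇒ overall = 95/134 × 11/9 = 1045/1206

1045/1206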